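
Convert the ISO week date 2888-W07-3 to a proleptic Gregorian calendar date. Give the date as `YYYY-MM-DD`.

ISO week 1 of 2888 is the week containing the first Thursday of 2888.
Week 7, day 3 (Wednesday) lands on 2888-02-11.

2888-02-11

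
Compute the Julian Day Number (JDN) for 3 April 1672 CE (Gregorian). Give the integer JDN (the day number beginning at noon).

2331839

JDN 2400001 is 17 November 1858 CE (Gregorian), MJD 0; the target day is −68162 days from there, so JDN = 2331839.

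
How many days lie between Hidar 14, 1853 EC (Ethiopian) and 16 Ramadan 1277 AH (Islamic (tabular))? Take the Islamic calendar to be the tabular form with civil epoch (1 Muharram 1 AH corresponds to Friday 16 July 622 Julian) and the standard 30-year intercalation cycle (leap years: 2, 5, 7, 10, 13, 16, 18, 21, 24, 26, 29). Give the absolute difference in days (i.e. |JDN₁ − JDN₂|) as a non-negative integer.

JDN of the first date = 2400737.
JDN of the second date = 2400863.
|2400863 − 2400737| = 126.

126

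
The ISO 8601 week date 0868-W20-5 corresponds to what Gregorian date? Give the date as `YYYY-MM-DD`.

0868-05-18

ISO week 1 of 868 is the week containing the first Thursday of 868.
Week 20, day 5 (Friday) lands on 0868-05-18.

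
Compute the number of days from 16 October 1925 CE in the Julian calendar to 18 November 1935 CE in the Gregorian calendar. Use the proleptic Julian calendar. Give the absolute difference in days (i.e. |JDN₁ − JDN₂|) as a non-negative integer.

3672

First date → JDN 2424453; second date → JDN 2428125.
The interval is |2424453 − 2428125| = 3672 days.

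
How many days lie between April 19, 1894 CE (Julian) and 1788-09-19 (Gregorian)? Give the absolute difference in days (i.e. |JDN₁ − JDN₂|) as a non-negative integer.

JDN of the first date = 2412950.
JDN of the second date = 2374376.
|2374376 − 2412950| = 38574.

38574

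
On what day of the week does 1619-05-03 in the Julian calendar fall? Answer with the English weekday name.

Monday

Equivalently 13 May 1619 Gregorian, JDN 2312520.
Since JDN mod 7 = 0 (0 = Monday), the day is Monday.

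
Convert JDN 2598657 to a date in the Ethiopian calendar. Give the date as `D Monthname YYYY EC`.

29 Meskerem 2395 EC

The Gregorian equivalent of JDN 2598657 is 12 October 2402.
In the Ethiopian calendar that day is 29 Meskerem 2395 EC.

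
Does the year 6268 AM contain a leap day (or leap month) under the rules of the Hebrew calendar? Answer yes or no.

Hebrew year 6268 is year 17 of its 19-year Metonic cycle; leap years are at positions 3, 6, 8, 11, 14, 17, 19, so it is a leap year (13 months).

yes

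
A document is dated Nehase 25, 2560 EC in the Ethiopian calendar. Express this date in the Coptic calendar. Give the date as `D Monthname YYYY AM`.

Julian Day Number of the source date = 2659250.
Converting JDN 2659250 to the Coptic calendar gives 25 Mesori 2284 AM.

25 Mesori 2284 AM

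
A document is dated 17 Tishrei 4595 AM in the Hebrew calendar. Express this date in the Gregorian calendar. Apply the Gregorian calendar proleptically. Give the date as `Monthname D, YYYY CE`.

September 27, 834 CE

Both dates share Julian Day Number 2025942; in the Gregorian calendar that is 27 September 834 CE.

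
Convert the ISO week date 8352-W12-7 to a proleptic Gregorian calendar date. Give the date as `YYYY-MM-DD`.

8352-03-23

ISO week 1 of 8352 is the week containing the first Thursday of 8352.
Week 12, day 7 (Sunday) lands on 8352-03-23.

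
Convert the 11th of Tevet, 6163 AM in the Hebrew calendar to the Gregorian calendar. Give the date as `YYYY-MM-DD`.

Both dates share Julian Day Number 2598743; in the Gregorian calendar that is 6 January 2403 CE.

2403-01-06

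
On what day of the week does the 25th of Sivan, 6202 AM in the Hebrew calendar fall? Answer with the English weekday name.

In the Gregorian calendar this is 4 July 2442 (JDN 2613167).
Since JDN mod 7 = 4 (0 = Monday), the day is Friday.

Friday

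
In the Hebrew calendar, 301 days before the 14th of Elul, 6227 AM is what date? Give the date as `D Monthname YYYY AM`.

The starting date is JDN 2622369; 2622369 − 301 = 2622068.
JDN 2622068 corresponds to 8 Kislev 6227 AM.

8 Kislev 6227 AM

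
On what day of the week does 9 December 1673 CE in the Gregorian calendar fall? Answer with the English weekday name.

Saturday

Since JDN mod 7 = 5 (0 = Monday), the day is Saturday.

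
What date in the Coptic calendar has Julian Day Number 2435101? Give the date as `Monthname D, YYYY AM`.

JDN 2435101 is 24 December 1954 in the Gregorian calendar.
In the Coptic calendar that day is Koiak 15, 1671 AM.

Koiak 15, 1671 AM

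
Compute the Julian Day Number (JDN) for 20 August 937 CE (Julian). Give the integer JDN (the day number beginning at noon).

In the proleptic Gregorian calendar the same day is 25 August 937.
JDN 2451545 is 1 January 2000 CE (Gregorian); the target day is −388016 days from there, so JDN = 2063529.

2063529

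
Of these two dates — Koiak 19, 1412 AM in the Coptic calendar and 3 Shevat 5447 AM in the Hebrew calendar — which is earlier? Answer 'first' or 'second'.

Converting both to JDN: 2340506 vs 2337241; the smaller is the second.

second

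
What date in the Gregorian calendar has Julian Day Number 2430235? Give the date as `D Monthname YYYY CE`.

JDN 2451545 is 1 Jan 2000; 2430235 is −21310 days from there.

28 August 1941 CE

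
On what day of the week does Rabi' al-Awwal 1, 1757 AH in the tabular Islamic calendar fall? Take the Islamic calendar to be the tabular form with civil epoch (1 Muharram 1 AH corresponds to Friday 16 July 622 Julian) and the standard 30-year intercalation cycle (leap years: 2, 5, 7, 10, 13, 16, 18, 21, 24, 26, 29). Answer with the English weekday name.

Equivalently 3 June 2326 Gregorian, JDN 2570767.
JDN 2570767 mod 7 = 3, and JDN 0 was a Monday, so this is a Thursday.

Thursday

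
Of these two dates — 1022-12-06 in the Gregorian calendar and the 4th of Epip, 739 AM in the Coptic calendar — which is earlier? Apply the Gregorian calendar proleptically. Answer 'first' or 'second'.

first

Converting both to JDN: 2094677 vs 2094887; the smaller is the first.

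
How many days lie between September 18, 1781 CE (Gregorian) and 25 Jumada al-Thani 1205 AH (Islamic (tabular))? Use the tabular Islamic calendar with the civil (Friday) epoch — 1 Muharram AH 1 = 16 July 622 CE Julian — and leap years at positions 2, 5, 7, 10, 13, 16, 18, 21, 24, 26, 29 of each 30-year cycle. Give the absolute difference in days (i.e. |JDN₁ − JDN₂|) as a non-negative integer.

JDN of the first date = 2371818.
JDN of the second date = 2375269.
|2375269 − 2371818| = 3451.

3451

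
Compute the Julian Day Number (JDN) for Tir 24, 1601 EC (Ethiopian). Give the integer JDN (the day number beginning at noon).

2308764

In the Gregorian calendar the same day is 29 January 1609.
JDN 2299161 is 15 October 1582 CE (Gregorian); the target day is +9603 days from there, so JDN = 2308764.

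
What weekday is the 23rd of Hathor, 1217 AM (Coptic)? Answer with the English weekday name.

Equivalently 29 November 1500 Gregorian, JDN 2269256.
JDN 2269256 mod 7 = 3, and JDN 0 was a Monday, so this is a Thursday.

Thursday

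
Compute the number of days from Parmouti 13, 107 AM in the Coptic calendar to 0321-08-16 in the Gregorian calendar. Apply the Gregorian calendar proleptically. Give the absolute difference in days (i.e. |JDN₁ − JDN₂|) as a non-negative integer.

25438

JDN of the first date = 1863968.
JDN of the second date = 1838530.
|1838530 − 1863968| = 25438.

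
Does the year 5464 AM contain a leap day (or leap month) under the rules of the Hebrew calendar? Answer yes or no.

yes

Hebrew year 5464 is year 11 of its 19-year Metonic cycle; leap years are at positions 3, 6, 8, 11, 14, 17, 19, so it is a leap year (13 months).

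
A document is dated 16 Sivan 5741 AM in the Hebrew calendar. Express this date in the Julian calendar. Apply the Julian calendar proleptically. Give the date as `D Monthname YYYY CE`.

Both dates share Julian Day Number 2444774; in the Julian calendar that is 5 June 1981 CE.

5 June 1981 CE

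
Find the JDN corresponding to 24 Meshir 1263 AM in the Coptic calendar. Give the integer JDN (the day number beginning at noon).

2286148

In the proleptic Gregorian calendar the same day is 28 February 1547.
JDN 2299161 is 15 October 1582 CE (Gregorian); the target day is −13013 days from there, so JDN = 2286148.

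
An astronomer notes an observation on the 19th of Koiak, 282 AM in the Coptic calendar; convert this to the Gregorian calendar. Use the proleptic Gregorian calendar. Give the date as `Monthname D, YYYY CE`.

December 17, 565 CE

Both dates share Julian Day Number 1927773; in the Gregorian calendar that is 17 December 565 CE.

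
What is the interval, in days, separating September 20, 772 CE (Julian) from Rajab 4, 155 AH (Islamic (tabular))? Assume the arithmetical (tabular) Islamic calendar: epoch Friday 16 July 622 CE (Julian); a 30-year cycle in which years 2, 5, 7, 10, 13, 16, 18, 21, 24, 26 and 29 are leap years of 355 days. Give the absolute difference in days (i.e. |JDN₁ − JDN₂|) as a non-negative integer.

102

First date → JDN 2003294; second date → JDN 2003192.
The interval is |2003294 − 2003192| = 102 days.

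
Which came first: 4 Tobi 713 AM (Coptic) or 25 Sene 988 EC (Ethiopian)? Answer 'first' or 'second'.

second

The two dates have Julian Day Numbers 2085211 and 2085017 respectively.
Since 2085017 < 2085211, the second date comes first.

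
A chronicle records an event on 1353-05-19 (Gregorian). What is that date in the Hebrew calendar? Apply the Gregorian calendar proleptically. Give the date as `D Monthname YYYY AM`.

7 Sivan 5113 AM

Both dates share Julian Day Number 2215372; in the Hebrew calendar that is 7 Sivan 5113 AM.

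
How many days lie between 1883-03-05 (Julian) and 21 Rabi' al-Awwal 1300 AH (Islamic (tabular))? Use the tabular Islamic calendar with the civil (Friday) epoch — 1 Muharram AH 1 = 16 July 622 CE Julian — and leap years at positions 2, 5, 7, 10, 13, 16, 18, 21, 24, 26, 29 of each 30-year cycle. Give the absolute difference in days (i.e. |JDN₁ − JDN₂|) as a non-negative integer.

46

First date → JDN 2408887; second date → JDN 2408841.
The interval is |2408887 − 2408841| = 46 days.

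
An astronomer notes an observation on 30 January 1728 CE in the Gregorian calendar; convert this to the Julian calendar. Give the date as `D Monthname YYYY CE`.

19 January 1728 CE

At this point the Julian calendar is 11 days behind the Gregorian.
30 January 1728 Gregorian − 11 days → 19 January 1728 Julian.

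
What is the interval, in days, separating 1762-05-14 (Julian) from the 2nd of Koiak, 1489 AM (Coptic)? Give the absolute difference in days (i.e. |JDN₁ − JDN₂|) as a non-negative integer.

3851

First date → JDN 2364762; second date → JDN 2368613.
The interval is |2364762 − 2368613| = 3851 days.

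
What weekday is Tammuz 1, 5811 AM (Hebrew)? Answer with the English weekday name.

Equivalently 11 June 2051 Gregorian, JDN 2470334.
Since JDN mod 7 = 6 (0 = Monday), the day is Sunday.

Sunday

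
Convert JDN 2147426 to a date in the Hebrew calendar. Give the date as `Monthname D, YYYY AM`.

Iyar 11, 4927 AM

The proleptic Gregorian equivalent of JDN 2147426 is 9 May 1167.
In the Hebrew calendar that day is Iyar 11, 4927 AM.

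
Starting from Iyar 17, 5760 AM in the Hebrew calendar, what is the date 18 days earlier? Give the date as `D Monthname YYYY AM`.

29 Nisan 5760 AM

JDN of Iyar 17, 5760 AM = 2451687.
2451687 − 18 = 2451669.
JDN 2451669 in the Hebrew calendar is 29 Nisan 5760 AM.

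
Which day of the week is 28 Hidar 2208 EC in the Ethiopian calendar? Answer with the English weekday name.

Sunday

Equivalently 10 December 2215 Gregorian, JDN 2530415.
2530415 ≡ 6 (mod 7); counting from Monday = 0 gives Sunday.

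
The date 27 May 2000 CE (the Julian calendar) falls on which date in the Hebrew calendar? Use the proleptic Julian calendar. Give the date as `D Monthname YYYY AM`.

6 Sivan 5760 AM

Julian Day Number of the source date = 2451705.
Converting JDN 2451705 to the Hebrew calendar gives 6 Sivan 5760 AM.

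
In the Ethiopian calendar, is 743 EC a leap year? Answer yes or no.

yes

743 mod 4 = 3; in the Ethiopian calendar a year is leap when year mod 4 = 3, so it is a leap year.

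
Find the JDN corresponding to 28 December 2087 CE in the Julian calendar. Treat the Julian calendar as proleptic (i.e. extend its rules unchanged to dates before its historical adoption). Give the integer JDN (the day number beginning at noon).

2483696

Equivalently 10 January 2088 (Gregorian).
JDN 2400001 is 17 November 1858 CE (Gregorian), MJD 0; the target day is +83695 days from there, so JDN = 2483696.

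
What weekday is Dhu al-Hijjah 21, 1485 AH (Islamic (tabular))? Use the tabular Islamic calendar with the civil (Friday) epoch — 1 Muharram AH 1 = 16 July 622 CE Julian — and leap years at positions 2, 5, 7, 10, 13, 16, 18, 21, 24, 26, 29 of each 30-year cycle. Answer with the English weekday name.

In the Gregorian calendar this is 20 April 2063 (JDN 2474665).
JDN 2474665 mod 7 = 4, and JDN 0 was a Monday, so this is a Friday.

Friday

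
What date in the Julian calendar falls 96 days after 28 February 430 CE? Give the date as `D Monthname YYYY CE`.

JDN of 28 February 430 CE = 1878174.
1878174 + 96 = 1878270.
JDN 1878270 in the Julian calendar is 4 June 430 CE.

4 June 430 CE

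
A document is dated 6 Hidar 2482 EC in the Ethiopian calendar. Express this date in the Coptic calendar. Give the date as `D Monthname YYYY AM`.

Both dates share Julian Day Number 2630471; in the Coptic calendar that is 6 Hathor 2206 AM.

6 Hathor 2206 AM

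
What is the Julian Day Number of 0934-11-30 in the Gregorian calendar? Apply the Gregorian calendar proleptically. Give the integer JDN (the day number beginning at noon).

JDN 2299161 is 15 October 1582 CE (Gregorian); the target day is −236631 days from there, so JDN = 2062530.

2062530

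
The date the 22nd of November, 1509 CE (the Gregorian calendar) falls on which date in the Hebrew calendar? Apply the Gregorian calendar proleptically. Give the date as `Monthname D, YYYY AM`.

Cheshvan 29, 5270 AM

Both dates share Julian Day Number 2272536; in the Hebrew calendar that is 29 Cheshvan 5270 AM.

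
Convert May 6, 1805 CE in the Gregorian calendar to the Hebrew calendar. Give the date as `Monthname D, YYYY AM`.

Iyar 7, 5565 AM

Julian Day Number of the source date = 2380448.
Converting JDN 2380448 to the Hebrew calendar gives 7 Iyar 5565 AM.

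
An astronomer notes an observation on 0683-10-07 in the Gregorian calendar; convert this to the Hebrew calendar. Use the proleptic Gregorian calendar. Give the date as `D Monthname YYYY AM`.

7 Cheshvan 4444 AM

Both dates share Julian Day Number 1970800; in the Hebrew calendar that is 7 Cheshvan 4444 AM.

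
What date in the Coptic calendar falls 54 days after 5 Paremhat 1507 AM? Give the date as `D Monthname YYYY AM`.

JDN of 5 Paremhat 1507 AM = 2375280.
2375280 + 54 = 2375334.
JDN 2375334 in the Coptic calendar is 29 Parmouti 1507 AM.

29 Parmouti 1507 AM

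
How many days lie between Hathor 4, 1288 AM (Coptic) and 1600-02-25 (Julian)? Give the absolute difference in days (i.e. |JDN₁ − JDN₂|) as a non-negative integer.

First date → JDN 2295170; second date → JDN 2305513.
The interval is |2295170 − 2305513| = 10343 days.

10343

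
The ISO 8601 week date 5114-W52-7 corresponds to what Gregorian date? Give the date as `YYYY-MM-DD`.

ISO week 1 of 5114 is the week containing the first Thursday of 5114.
Week 52, day 7 (Sunday) lands on 5114-12-27.

5114-12-27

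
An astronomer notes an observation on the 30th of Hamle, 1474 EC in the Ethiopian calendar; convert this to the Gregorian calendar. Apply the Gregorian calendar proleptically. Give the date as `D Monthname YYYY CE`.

Julian Day Number of the source date = 2262563.
Converting JDN 2262563 to the Gregorian calendar gives 2 August 1482 CE.

2 August 1482 CE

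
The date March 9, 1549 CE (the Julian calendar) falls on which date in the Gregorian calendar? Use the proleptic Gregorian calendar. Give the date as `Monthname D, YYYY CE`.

At this point the Julian calendar is 10 days behind the Gregorian.
9 March 1549 Julian + 10 days → 19 March 1549 Gregorian.

March 19, 1549 CE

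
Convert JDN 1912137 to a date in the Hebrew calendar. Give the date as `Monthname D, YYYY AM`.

JDN 1912137 is 25 February 523 in the proleptic Gregorian calendar.
In the Hebrew calendar that day is Adar I 22, 4283 AM.

Adar I 22, 4283 AM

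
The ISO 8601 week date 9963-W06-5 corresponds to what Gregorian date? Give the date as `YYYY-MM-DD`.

ISO week 1 of 9963 is the week containing the first Thursday of 9963.
Week 6, day 5 (Friday) lands on 9963-02-08.

9963-02-08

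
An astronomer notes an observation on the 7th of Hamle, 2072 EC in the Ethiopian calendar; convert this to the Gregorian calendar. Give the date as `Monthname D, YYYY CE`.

July 14, 2080 CE

Julian Day Number of the source date = 2480960.
Converting JDN 2480960 to the Gregorian calendar gives 14 July 2080 CE.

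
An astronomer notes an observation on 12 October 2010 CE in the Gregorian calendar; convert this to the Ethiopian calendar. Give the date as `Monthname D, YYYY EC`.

Tikimt 2, 2003 EC

Julian Day Number of the source date = 2455482.
Converting JDN 2455482 to the Ethiopian calendar gives 2 Tikimt 2003 EC.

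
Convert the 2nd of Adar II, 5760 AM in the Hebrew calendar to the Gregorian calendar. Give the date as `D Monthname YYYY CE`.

Julian Day Number of the source date = 2451613.
Converting JDN 2451613 to the Gregorian calendar gives 9 March 2000 CE.

9 March 2000 CE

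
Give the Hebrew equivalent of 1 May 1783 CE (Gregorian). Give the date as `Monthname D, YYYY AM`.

Nisan 29, 5543 AM

Both dates share Julian Day Number 2372408; in the Hebrew calendar that is 29 Nisan 5543 AM.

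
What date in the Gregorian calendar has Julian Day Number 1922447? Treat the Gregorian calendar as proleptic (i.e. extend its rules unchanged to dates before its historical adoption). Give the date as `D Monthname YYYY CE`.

Counting from JDN 2299161 = 15 Oct 1582 gives an offset of -376714 days.

19 May 551 CE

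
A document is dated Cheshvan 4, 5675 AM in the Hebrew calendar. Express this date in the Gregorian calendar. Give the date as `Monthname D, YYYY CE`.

October 24, 1914 CE

Both dates share Julian Day Number 2420430; in the Gregorian calendar that is 24 October 1914 CE.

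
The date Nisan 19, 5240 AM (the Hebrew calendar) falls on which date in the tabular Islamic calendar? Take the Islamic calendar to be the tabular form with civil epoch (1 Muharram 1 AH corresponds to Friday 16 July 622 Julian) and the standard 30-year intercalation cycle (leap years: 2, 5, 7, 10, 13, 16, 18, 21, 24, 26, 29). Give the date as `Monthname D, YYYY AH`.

Muharram 18, 885 AH

The source date corresponds to 8 April 1480 in the proleptic Gregorian calendar (JDN 2261717).
That day falls on 18 Muharram 885 AH in the tabular Islamic calendar.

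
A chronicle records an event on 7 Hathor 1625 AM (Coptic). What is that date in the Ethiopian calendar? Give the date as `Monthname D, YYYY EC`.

The source date corresponds to 16 November 1908 in the Gregorian calendar (JDN 2418262).
That day falls on 7 Hidar 1901 EC in the Ethiopian calendar.

Hidar 7, 1901 EC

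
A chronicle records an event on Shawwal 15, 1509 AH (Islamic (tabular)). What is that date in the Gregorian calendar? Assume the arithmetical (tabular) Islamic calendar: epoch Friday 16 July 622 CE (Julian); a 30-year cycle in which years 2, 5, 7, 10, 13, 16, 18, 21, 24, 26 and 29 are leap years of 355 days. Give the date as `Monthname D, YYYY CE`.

Julian Day Number of the source date = 2483105.
Converting JDN 2483105 to the Gregorian calendar gives 29 May 2086 CE.

May 29, 2086 CE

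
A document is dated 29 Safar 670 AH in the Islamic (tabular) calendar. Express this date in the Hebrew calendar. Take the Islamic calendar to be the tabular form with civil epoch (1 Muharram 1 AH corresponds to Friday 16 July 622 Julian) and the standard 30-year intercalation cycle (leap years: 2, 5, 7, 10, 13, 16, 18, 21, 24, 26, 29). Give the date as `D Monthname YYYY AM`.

30 Tishrei 5032 AM

Both dates share Julian Day Number 2185569; in the Hebrew calendar that is 30 Tishrei 5032 AM.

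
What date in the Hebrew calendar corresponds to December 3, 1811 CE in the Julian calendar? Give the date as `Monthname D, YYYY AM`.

The source date corresponds to 15 December 1811 in the Gregorian calendar (JDN 2382862).
That day falls on 29 Kislev 5572 AM in the Hebrew calendar.

Kislev 29, 5572 AM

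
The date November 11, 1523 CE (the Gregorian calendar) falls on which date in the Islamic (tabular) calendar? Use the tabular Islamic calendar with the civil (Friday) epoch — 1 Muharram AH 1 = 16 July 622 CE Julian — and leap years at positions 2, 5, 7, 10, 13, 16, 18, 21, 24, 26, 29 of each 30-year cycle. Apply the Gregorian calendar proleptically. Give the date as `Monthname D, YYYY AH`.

Dhu al-Hijjah 22, 929 AH

Julian Day Number of the source date = 2277638.
Converting JDN 2277638 to the tabular Islamic calendar gives 22 Dhu al-Hijjah 929 AH.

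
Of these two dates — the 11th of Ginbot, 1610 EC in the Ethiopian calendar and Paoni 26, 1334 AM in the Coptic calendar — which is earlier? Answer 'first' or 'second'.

Converting both to JDN: 2312158 vs 2312203; the smaller is the first.

first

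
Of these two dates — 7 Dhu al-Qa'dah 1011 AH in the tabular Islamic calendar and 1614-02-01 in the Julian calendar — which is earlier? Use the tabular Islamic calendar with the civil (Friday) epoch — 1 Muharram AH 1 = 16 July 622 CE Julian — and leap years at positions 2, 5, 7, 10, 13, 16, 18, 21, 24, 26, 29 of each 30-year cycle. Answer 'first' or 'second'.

first

Converting both to JDN: 2306651 vs 2310603; the smaller is the first.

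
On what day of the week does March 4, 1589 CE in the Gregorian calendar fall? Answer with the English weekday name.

JDN 2301493 mod 7 = 5, and JDN 0 was a Monday, so this is a Saturday.

Saturday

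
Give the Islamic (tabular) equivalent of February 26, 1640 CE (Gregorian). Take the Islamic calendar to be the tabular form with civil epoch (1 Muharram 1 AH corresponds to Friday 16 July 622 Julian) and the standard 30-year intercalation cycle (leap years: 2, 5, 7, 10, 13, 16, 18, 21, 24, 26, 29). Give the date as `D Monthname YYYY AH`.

4 Dhu al-Qa'dah 1049 AH

Both dates share Julian Day Number 2320114; in the tabular Islamic calendar that is 4 Dhu al-Qa'dah 1049 AH.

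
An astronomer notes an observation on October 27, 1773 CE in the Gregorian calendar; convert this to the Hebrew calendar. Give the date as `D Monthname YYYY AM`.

Both dates share Julian Day Number 2368935; in the Hebrew calendar that is 10 Cheshvan 5534 AM.

10 Cheshvan 5534 AM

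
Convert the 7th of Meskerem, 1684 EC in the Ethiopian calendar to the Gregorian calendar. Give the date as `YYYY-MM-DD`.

Julian Day Number of the source date = 2338943.
Converting JDN 2338943 to the Gregorian calendar gives 15 September 1691 CE.

1691-09-15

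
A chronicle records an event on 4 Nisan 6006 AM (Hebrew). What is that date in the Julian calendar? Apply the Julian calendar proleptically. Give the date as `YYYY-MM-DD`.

2246-03-07

Both dates share Julian Day Number 2541475; in the Julian calendar that is 7 March 2246 CE.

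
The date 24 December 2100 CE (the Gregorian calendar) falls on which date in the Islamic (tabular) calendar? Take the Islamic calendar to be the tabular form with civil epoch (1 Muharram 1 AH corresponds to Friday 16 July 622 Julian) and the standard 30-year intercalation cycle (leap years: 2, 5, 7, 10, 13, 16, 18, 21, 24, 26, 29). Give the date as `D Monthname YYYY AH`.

Both dates share Julian Day Number 2488427; in the tabular Islamic calendar that is 22 Shawwal 1524 AH.

22 Shawwal 1524 AH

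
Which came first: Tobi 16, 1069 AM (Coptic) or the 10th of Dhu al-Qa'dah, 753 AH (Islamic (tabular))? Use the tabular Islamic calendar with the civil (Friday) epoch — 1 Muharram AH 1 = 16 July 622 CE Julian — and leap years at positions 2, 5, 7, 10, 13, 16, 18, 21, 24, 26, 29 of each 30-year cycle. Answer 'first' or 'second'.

First date → JDN 2215252; second date → JDN 2215228.
JDN 2215228 < JDN 2215252, so the second date is earlier.

second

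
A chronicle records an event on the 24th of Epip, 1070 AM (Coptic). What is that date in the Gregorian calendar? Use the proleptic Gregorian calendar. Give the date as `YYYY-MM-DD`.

1354-07-26

Both dates share Julian Day Number 2215805; in the Gregorian calendar that is 26 July 1354 CE.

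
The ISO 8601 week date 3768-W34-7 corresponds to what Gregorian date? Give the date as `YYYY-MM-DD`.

3768-08-28

ISO week 1 of 3768 is the week containing the first Thursday of 3768.
Week 34, day 7 (Sunday) lands on 3768-08-28.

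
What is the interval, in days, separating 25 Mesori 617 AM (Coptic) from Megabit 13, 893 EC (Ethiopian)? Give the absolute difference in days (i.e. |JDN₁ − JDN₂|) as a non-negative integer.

First date → JDN 2050378; second date → JDN 2050216.
The interval is |2050378 − 2050216| = 162 days.

162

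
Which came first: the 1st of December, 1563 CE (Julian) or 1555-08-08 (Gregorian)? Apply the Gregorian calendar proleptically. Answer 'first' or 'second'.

second

The two dates have Julian Day Numbers 2292278 and 2289231 respectively.
Since 2289231 < 2292278, the second date comes first.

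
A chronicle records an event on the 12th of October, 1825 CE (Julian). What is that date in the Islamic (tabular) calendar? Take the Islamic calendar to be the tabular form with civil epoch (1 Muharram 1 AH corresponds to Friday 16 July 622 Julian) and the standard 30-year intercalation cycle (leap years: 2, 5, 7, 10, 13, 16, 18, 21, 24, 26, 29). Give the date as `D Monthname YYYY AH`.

11 Rabi' al-Awwal 1241 AH

Julian Day Number of the source date = 2387924.
Converting JDN 2387924 to the tabular Islamic calendar gives 11 Rabi' al-Awwal 1241 AH.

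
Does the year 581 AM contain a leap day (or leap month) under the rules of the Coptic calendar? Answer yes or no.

no

581 mod 4 = 1; in the Coptic calendar a year is leap when year mod 4 = 3, so it is a common year.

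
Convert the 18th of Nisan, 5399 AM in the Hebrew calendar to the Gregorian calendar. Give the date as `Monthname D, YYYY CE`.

April 22, 1639 CE

Julian Day Number of the source date = 2319804.
Converting JDN 2319804 to the Gregorian calendar gives 22 April 1639 CE.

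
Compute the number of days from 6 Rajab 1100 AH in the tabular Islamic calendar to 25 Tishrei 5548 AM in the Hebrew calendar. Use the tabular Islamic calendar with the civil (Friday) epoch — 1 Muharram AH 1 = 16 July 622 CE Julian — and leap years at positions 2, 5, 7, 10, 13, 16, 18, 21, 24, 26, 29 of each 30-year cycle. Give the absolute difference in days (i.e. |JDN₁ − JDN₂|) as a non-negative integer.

35957

JDN of the first date = 2338071.
JDN of the second date = 2374028.
|2374028 − 2338071| = 35957.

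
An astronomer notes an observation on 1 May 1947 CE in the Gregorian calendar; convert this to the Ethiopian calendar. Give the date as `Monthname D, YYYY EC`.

Miyazya 23, 1939 EC

Both dates share Julian Day Number 2432307; in the Ethiopian calendar that is 23 Miyazya 1939 EC.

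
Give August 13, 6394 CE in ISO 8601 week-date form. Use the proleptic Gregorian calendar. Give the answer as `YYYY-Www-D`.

The weekday is Saturday (ISO weekday 6).
That Saturday belongs to ISO week 32 of ISO year 6394.

6394-W32-6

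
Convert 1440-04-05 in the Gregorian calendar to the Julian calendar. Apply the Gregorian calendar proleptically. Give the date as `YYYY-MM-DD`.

1440-03-27

The Julian–Gregorian offset here is 9 days (Julian trailing).
5 April 1440 Gregorian − 9 days → 27 March 1440 Julian.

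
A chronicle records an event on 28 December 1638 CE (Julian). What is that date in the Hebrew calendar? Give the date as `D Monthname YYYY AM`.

The source date corresponds to 7 January 1639 in the Gregorian calendar (JDN 2319699).
That day falls on 2 Shevat 5399 AM in the Hebrew calendar.

2 Shevat 5399 AM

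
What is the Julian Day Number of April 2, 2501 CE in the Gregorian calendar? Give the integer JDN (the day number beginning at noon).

2634623

JDN 2451545 is 1 January 2000 CE (Gregorian); the target day is +183078 days from there, so JDN = 2634623.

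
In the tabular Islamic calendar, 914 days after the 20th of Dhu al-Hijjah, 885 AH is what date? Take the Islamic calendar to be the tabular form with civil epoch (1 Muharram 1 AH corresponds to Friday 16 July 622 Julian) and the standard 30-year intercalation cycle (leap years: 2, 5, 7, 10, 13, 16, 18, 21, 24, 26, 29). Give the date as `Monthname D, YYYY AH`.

JDN of the 20th of Dhu al-Hijjah, 885 AH = 2262044.
2262044 + 914 = 2262958.
JDN 2262958 in the tabular Islamic calendar is Rajab 19, 888 AH.

Rajab 19, 888 AH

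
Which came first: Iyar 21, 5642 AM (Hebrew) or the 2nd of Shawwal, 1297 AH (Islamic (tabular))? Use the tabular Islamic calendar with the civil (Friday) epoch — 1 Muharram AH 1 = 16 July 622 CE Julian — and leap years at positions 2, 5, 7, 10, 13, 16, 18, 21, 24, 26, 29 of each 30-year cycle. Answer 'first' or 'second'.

Converting both to JDN: 2408576 vs 2407966; the smaller is the second.

second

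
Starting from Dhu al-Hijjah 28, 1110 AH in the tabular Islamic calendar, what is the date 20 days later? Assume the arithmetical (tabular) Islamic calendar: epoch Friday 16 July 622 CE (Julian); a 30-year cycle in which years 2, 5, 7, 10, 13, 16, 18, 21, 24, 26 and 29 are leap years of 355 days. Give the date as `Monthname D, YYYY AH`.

The starting date is JDN 2341785; 2341785 + 20 = 2341805.
JDN 2341805 corresponds to Muharram 19, 1111 AH.

Muharram 19, 1111 AH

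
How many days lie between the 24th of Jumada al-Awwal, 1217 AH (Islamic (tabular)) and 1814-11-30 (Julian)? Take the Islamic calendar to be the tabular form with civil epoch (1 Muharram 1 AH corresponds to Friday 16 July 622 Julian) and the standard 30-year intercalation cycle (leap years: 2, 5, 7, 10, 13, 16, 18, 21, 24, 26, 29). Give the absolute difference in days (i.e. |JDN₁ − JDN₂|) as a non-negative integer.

JDN of the first date = 2379491.
JDN of the second date = 2383955.
|2383955 − 2379491| = 4464.

4464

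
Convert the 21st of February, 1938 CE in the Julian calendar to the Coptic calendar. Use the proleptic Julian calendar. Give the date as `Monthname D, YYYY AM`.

The source date corresponds to 6 March 1938 in the Gregorian calendar (JDN 2428964).
That day falls on 27 Meshir 1654 AM in the Coptic calendar.

Meshir 27, 1654 AM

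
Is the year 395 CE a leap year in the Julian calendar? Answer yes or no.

395 mod 4 = 3, so it is a common year in the Julian calendar.

no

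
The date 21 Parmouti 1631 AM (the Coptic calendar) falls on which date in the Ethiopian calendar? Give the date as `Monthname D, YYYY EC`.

Both dates share Julian Day Number 2420617; in the Ethiopian calendar that is 21 Miyazya 1907 EC.

Miyazya 21, 1907 EC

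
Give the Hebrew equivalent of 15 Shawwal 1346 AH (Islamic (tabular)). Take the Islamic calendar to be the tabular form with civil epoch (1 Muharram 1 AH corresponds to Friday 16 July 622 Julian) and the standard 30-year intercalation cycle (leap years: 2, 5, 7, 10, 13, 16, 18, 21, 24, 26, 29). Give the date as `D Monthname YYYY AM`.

The source date corresponds to 6 April 1928 in the Gregorian calendar (JDN 2425343).
That day falls on 16 Nisan 5688 AM in the Hebrew calendar.

16 Nisan 5688 AM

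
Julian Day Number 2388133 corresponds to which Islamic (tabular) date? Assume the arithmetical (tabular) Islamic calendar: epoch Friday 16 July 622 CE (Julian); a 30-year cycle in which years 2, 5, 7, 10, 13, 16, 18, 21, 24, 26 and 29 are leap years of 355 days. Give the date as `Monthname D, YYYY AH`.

The Gregorian equivalent of JDN 2388133 is 21 May 1826.
In the tabular Islamic calendar that day is Shawwal 13, 1241 AH.

Shawwal 13, 1241 AH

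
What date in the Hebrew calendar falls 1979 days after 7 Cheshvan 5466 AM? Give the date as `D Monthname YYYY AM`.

7 Nisan 5471 AM

JDN of 7 Cheshvan 5466 AM = 2344096.
2344096 + 1979 = 2346075.
JDN 2346075 in the Hebrew calendar is 7 Nisan 5471 AM.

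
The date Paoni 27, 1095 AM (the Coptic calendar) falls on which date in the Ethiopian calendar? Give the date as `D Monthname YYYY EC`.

27 Sene 1371 EC

The source date corresponds to 29 June 1379 in the proleptic Gregorian calendar (JDN 2224909).
That day falls on 27 Sene 1371 EC in the Ethiopian calendar.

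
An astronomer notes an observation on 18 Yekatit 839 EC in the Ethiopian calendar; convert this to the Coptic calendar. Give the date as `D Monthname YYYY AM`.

18 Meshir 563 AM

The source date corresponds to 16 February 847 in the proleptic Gregorian calendar (JDN 2030467).
That day falls on 18 Meshir 563 AM in the Coptic calendar.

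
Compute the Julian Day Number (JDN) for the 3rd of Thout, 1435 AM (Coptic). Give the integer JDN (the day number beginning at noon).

Equivalently 11 September 1718 (Gregorian).
JDN 2400001 is 17 November 1858 CE (Gregorian), MJD 0; the target day is −51201 days from there, so JDN = 2348800.

2348800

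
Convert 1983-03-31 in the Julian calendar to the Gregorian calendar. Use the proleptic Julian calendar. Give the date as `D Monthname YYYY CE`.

13 April 1983 CE

The Julian–Gregorian offset here is 13 days (Julian trailing).
31 March 1983 Julian + 13 days → 13 April 1983 Gregorian.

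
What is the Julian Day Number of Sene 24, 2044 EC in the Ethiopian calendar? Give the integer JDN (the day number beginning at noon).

2470720

Equivalently 1 July 2052 (Gregorian).
JDN 2400001 is 17 November 1858 CE (Gregorian), MJD 0; the target day is +70719 days from there, so JDN = 2470720.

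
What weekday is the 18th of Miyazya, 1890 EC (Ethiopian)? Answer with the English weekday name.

This is JDN 2414405 (25 April 1898 Gregorian).
Since JDN mod 7 = 0 (0 = Monday), the day is Monday.

Monday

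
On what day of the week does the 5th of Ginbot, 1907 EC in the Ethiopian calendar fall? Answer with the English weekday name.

Thursday

This is JDN 2420631 (13 May 1915 Gregorian).
2420631 ≡ 3 (mod 7); counting from Monday = 0 gives Thursday.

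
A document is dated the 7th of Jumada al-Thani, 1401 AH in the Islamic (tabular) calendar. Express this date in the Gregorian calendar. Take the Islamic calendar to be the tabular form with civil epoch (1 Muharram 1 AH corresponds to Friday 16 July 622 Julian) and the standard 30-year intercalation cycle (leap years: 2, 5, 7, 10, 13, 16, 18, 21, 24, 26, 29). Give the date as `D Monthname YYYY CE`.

Both dates share Julian Day Number 2444707; in the Gregorian calendar that is 12 April 1981 CE.

12 April 1981 CE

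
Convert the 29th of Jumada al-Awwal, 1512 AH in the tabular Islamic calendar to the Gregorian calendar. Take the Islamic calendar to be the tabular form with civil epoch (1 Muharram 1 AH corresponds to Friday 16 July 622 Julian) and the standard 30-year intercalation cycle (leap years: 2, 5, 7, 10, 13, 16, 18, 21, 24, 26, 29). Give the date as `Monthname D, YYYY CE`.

Julian Day Number of the source date = 2484034.
Converting JDN 2484034 to the Gregorian calendar gives 13 December 2088 CE.

December 13, 2088 CE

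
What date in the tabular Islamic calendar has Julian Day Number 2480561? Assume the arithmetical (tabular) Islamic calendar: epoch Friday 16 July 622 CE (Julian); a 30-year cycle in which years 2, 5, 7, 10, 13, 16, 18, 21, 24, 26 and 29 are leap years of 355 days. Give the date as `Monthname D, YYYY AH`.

JDN 2480561 is 11 June 2079 in the Gregorian calendar.
In the tabular Islamic calendar that day is Sha'ban 11, 1502 AH.

Sha'ban 11, 1502 AH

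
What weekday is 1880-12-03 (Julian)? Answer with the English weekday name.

Wednesday

Equivalently 15 December 1880 Gregorian, JDN 2408065.
Since JDN mod 7 = 2 (0 = Monday), the day is Wednesday.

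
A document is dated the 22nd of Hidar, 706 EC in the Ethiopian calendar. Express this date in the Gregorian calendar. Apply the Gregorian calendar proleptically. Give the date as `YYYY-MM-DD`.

0713-11-22

Both dates share Julian Day Number 1981803; in the Gregorian calendar that is 22 November 713 CE.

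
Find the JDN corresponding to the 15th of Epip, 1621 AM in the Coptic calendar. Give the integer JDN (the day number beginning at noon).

2417049

Equivalently 22 July 1905 (Gregorian).
JDN 2299161 is 15 October 1582 CE (Gregorian); the target day is +117888 days from there, so JDN = 2417049.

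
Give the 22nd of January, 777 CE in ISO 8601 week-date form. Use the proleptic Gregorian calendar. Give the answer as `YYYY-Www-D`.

The weekday is Saturday (ISO weekday 6).
That Saturday belongs to ISO week 3 of ISO year 777.

0777-W03-6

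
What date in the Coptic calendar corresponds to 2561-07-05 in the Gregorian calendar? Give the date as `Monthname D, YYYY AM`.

Paoni 24, 2277 AM

Julian Day Number of the source date = 2656632.
Converting JDN 2656632 to the Coptic calendar gives 24 Paoni 2277 AM.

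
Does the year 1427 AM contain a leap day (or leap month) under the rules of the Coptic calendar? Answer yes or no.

1427 mod 4 = 3; in the Coptic calendar a year is leap when year mod 4 = 3, so it is a leap year.

yes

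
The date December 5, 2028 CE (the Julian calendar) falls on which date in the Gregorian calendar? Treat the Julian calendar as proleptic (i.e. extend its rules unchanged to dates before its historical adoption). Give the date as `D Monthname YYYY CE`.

At this point the Julian calendar is 13 days behind the Gregorian.
5 December 2028 Julian + 13 days → 18 December 2028 Gregorian.

18 December 2028 CE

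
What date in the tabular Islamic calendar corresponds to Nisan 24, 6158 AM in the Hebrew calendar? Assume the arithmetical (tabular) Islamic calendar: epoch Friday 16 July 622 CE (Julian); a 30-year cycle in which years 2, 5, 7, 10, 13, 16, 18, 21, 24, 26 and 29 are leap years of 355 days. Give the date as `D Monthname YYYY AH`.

23 Rabi' al-Awwal 1831 AH

Both dates share Julian Day Number 2597012; in the tabular Islamic calendar that is 23 Rabi' al-Awwal 1831 AH.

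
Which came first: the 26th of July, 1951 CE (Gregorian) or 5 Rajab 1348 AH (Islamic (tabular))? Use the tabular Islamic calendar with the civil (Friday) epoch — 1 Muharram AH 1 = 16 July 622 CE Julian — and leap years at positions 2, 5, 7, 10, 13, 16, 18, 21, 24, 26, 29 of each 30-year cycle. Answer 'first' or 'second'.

First date → JDN 2433854; second date → JDN 2425953.
JDN 2425953 < JDN 2433854, so the second date is earlier.

second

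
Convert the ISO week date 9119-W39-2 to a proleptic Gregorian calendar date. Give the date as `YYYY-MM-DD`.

9119-09-23

ISO week 1 of 9119 is the week containing the first Thursday of 9119.
Week 39, day 2 (Tuesday) lands on 9119-09-23.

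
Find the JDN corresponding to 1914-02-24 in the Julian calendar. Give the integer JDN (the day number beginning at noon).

Equivalently 9 March 1914 (Gregorian).
JDN 2451545 is 1 January 2000 CE (Gregorian); the target day is −31344 days from there, so JDN = 2420201.

2420201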